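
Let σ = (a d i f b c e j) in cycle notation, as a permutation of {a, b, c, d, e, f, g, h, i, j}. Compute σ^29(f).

f lies in the 8-cycle (a d i f b c e j).
Since the cycle has length 8, σ^29 acts on it the same as σ^5 (29 mod 8 = 5).
Stepping 5 places around the cycle: f → b → c → e → j → a.

a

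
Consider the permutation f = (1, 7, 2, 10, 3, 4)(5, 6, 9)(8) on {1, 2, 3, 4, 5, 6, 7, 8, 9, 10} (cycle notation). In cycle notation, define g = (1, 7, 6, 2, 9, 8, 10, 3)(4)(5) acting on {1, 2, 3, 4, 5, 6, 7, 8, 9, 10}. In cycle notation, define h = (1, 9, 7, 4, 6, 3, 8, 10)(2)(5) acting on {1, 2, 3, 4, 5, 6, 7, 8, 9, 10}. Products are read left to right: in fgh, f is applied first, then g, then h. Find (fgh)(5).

2

(fgh)(5) = h(g(f(5))). f(5) = 6, then g(6) = 2, then h(2) = 2, so the result is 2.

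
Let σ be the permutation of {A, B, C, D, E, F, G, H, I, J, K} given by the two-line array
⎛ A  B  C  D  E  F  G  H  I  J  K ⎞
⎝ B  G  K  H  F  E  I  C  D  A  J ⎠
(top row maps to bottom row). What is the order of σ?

The disjoint-cycle form of σ has cycle lengths 9, 2.
Since disjoint cycles commute, ord(σ) = lcm(9, 2) = 18.

18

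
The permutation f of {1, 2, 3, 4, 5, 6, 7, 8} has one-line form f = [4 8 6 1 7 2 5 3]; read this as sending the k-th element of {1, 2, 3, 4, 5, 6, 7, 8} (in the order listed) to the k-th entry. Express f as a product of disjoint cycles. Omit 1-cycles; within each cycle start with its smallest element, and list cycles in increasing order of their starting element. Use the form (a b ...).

Iterating f from 1 gives 1 → 4 → 1; that is the 2-cycle (1 4).
Repeating from the next unused element and collecting all non-trivial cycles gives (1 4)(2 8 3 6)(5 7).

(1 4)(2 8 3 6)(5 7)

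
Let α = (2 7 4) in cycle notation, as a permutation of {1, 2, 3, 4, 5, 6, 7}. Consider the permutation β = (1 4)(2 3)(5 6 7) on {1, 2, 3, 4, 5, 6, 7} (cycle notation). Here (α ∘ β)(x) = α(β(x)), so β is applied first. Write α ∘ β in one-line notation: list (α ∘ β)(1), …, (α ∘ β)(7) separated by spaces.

(α ∘ β)(x) = α(β(x)). Computing each image: α(β(1)) = α(4) = 2, α(β(2)) = α(3) = 3, α(β(3)) = α(2) = 7, α(β(4)) = α(1) = 1, α(β(5)) = α(6) = 6, α(β(6)) = α(7) = 4, α(β(7)) = α(5) = 5.
Hence α ∘ β = [2 3 7 1 6 4 5].

2 3 7 1 6 4 5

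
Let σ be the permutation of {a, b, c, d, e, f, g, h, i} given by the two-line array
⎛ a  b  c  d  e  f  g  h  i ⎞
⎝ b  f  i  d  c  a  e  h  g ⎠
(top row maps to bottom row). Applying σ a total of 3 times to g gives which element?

Tracing g → e → … returns to g after 4 steps, so g lies in a 4-cycle (c, i, g, e).
Stepping 3 places around the cycle: g → e → c → i.

i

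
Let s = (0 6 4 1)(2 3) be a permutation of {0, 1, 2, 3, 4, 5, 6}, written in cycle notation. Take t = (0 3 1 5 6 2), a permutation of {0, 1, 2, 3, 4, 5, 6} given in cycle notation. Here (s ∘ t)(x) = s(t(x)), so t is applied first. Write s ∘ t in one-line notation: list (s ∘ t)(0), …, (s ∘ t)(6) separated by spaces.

2 5 6 0 1 4 3

(s ∘ t)(x) = s(t(x)). Computing each image: s(t(0)) = s(3) = 2, s(t(1)) = s(5) = 5, s(t(2)) = s(0) = 6, s(t(3)) = s(1) = 0, s(t(4)) = s(4) = 1, s(t(5)) = s(6) = 4, s(t(6)) = s(2) = 3.
Hence s ∘ t = [2 5 6 0 1 4 3].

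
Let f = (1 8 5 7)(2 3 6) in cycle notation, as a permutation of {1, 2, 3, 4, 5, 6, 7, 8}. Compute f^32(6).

6 lies in the 3-cycle (2 3 6).
Powers repeat with period 3 on this cycle, and 32 mod 3 = 2, so f^32(6) = f^2(6).
Advancing 2 steps from 6: 6 → 2 → 3.

3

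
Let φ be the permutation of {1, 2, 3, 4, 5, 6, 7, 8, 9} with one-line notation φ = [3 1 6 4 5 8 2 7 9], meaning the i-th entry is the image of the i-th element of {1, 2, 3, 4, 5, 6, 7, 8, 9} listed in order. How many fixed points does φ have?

3

The fixed points (elements with φ(x) = x) are {4, 5, 9}, so there are 3.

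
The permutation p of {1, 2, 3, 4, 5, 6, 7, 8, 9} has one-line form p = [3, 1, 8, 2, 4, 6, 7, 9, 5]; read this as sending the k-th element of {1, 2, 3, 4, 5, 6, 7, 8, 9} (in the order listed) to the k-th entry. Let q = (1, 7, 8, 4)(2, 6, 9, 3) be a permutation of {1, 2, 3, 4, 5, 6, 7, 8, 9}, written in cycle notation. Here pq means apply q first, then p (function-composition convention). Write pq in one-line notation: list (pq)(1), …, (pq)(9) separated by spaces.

(pq)(x) = p(q(x)). Computing each image: p(q(1)) = p(7) = 7, p(q(2)) = p(6) = 6, p(q(3)) = p(2) = 1, p(q(4)) = p(1) = 3, p(q(5)) = p(5) = 4, p(q(6)) = p(9) = 5, p(q(7)) = p(8) = 9, p(q(8)) = p(4) = 2, p(q(9)) = p(3) = 8.
Hence pq = [7 6 1 3 4 5 9 2 8].

7 6 1 3 4 5 9 2 8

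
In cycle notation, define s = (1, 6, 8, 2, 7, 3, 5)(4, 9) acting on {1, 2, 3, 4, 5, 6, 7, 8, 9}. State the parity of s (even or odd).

The cycle lengths are 7, 2.
A cycle of length ℓ contributes ℓ−1 transpositions, so s is a product of 6 + 1 = 7 transpositions — odd.

odd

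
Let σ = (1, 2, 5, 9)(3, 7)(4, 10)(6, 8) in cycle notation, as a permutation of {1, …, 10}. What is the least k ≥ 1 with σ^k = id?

4

The cycle type of σ is (4, 2, 2, 2).
The order of σ is the least common multiple of its cycle lengths: lcm(4, 2, 2, 2) = 4.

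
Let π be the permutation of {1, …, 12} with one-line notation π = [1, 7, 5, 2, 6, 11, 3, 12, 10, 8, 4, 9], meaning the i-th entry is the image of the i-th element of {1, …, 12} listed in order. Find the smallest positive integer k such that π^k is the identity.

The disjoint-cycle form of π has cycle lengths 7, 4, 1.
The order is lcm(7, 4) = 28.

28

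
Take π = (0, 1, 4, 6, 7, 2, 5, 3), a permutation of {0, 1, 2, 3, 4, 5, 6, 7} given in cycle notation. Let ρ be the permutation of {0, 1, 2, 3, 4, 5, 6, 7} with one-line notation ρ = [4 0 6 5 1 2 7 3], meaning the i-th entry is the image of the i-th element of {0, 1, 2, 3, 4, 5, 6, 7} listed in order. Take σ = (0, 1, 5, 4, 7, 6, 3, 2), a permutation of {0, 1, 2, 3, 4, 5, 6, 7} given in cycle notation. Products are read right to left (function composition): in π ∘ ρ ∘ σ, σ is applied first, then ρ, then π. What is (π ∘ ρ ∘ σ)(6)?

Apply the permutations in order: σ(6) = 3, then ρ(3) = 5, then π(5) = 3. So (π ∘ ρ ∘ σ)(6) = 3.

3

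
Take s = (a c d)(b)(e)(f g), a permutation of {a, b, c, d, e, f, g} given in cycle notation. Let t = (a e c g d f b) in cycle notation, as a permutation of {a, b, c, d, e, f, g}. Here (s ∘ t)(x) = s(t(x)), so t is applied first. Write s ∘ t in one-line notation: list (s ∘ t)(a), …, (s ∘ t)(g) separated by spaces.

Chase each element through t then s: a → e → e; b → a → c; c → g → f; d → f → g; e → c → d; f → b → b; g → d → a.
So s ∘ t in one-line form is e c f g d b a.

e c f g d b a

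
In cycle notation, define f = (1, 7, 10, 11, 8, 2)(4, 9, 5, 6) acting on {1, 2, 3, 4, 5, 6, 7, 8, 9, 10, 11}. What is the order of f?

The disjoint cycles have lengths 6, 4, 1.
Since disjoint cycles commute, ord(f) = lcm(6, 4) = 12.

12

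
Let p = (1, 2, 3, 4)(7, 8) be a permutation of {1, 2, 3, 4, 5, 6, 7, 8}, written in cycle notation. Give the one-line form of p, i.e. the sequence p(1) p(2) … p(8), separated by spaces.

Reading each image from the cycles: 1↦2, 2↦3, 3↦4, 4↦1, 5↦5, 6↦6, 7↦8, 8↦7.
So the one-line form is 2 3 4 1 5 6 8 7.

2 3 4 1 5 6 8 7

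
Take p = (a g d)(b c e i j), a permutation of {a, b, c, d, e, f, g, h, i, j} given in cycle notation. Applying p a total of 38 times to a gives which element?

a lies in the 3-cycle (a g d).
Since the cycle has length 3, p^38 acts on it the same as p^2 (38 mod 3 = 2).
Advancing 2 steps from a: a → g → d.

d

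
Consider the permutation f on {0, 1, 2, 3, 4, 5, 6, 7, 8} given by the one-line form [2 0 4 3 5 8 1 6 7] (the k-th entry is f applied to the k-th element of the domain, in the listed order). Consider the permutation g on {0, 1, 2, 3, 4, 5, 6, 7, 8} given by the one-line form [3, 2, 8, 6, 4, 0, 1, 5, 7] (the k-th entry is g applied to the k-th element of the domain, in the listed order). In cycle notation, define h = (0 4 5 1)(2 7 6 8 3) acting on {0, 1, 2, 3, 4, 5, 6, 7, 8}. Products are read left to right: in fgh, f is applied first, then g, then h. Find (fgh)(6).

7

Apply the permutations in order: f(6) = 1, then g(1) = 2, then h(2) = 7. So (fgh)(6) = 7.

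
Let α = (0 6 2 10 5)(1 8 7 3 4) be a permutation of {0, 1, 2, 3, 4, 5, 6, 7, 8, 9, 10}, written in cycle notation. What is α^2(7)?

4

7 lies in the 5-cycle (1 8 7 3 4).
Advancing 2 steps from 7: 7 → 3 → 4.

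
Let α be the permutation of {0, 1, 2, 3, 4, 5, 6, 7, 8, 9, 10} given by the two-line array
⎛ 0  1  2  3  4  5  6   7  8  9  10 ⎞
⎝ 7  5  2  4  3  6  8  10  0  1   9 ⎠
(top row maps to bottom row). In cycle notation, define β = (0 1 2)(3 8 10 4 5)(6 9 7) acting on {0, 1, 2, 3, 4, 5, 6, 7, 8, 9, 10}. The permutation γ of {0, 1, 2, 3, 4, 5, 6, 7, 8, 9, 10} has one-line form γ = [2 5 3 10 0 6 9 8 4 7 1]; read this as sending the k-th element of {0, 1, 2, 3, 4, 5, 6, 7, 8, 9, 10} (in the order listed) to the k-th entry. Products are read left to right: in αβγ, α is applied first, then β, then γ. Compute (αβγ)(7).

Chase 7: α(7) = 10; β(10) = 4; γ(4) = 0. Hence (αβγ)(7) = 0.

0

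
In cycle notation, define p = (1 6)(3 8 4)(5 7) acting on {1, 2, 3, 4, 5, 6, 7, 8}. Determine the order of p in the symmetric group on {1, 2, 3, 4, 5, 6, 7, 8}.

The disjoint cycles have lengths 3, 2, 2, 1.
Since disjoint cycles commute, ord(p) = lcm(3, 2, 2) = 6.

6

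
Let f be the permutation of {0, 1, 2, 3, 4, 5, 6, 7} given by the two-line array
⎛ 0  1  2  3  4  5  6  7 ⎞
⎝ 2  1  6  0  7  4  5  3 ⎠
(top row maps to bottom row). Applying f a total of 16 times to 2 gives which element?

Tracing 2 → 6 → … returns to 2 after 7 steps, so 2 lies in a 7-cycle (0 2 6 5 4 7 3).
Since the cycle has length 7, f^16 acts on it the same as f^2 (16 mod 7 = 2).
Stepping 2 places around the cycle: 2 → 6 → 5.

5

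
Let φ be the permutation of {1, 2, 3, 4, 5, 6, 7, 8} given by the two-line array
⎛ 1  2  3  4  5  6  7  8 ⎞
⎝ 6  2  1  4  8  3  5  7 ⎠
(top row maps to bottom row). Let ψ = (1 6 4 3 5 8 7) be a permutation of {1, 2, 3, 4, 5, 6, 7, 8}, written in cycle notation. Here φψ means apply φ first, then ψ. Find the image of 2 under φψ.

(φψ)(2) = ψ(φ(2)). φ(2) = 2, then ψ(2) = 2. So (φψ)(2) = 2.

2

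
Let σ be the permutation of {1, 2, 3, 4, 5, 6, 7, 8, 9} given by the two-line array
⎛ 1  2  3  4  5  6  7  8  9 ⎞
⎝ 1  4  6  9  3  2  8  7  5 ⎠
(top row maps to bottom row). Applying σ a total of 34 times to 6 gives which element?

Tracing 6 → 2 → … returns to 6 after 6 steps, so 6 lies in a 6-cycle (2 4 9 5 3 6).
On a 6-cycle, σ^6 is the identity, so σ^34 = σ^4 there (34 ≡ 4 mod 6).
Stepping 4 places around the cycle: 6 → 2 → 4 → 9 → 5.

5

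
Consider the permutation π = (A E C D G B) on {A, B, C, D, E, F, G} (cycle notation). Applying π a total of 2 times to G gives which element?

G lies in the 6-cycle (A E C D G B).
Advancing 2 steps from G: G → B → A.

A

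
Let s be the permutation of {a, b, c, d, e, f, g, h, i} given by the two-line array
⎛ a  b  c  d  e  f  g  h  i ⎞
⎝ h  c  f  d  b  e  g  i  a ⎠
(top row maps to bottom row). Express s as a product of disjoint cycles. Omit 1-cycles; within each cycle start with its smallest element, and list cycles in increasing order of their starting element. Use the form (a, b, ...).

(a, h, i)(b, c, f, e)

Start at a and follow images: a → h → i → a, giving the cycle (a, h, i).
Repeating from the next unused element and collecting all non-trivial cycles gives (a, h, i)(b, c, f, e).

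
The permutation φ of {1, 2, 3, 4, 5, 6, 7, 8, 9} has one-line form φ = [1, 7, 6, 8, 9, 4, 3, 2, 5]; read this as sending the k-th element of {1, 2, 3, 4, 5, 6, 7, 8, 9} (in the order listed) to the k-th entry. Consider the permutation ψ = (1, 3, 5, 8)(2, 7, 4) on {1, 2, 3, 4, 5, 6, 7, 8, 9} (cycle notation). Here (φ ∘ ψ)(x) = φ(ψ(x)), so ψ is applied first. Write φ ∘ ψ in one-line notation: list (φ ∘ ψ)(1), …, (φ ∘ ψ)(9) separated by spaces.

For each element, apply ψ then φ: 1 → 3 → 6; 2 → 7 → 3; 3 → 5 → 9; 4 → 2 → 7; 5 → 8 → 2; 6 → 6 → 4; 7 → 4 → 8; 8 → 1 → 1; 9 → 9 → 5.
So φ ∘ ψ in one-line form is 6 3 9 7 2 4 8 1 5.

6 3 9 7 2 4 8 1 5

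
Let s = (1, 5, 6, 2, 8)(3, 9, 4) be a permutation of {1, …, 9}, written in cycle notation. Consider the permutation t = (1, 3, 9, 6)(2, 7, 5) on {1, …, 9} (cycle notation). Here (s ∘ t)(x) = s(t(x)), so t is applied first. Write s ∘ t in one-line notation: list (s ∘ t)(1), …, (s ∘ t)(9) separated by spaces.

9 7 4 3 8 5 6 1 2

(s ∘ t)(x) = s(t(x)). Computing each image: s(t(1)) = s(3) = 9, s(t(2)) = s(7) = 7, s(t(3)) = s(9) = 4, s(t(4)) = s(4) = 3, s(t(5)) = s(2) = 8, s(t(6)) = s(1) = 5, s(t(7)) = s(5) = 6, s(t(8)) = s(8) = 1, s(t(9)) = s(6) = 2.
Hence s ∘ t = [9 7 4 3 8 5 6 1 2].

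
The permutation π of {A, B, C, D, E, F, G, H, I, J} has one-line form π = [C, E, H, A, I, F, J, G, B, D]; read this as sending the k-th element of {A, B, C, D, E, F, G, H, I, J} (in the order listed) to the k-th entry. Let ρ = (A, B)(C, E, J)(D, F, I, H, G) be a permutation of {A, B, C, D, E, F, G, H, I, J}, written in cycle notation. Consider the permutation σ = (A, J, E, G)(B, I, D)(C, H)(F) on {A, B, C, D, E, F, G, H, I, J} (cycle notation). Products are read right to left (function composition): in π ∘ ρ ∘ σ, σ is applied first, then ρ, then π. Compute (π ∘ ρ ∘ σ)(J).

Apply the permutations in order: σ(J) = E, then ρ(E) = J, then π(J) = D. So (π ∘ ρ ∘ σ)(J) = D.

D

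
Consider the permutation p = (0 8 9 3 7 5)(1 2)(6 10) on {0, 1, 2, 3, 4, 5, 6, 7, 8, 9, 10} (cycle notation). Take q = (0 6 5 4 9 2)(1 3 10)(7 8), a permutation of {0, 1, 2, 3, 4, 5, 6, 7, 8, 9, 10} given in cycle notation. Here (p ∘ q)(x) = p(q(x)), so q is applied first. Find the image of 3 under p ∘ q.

6

First apply q: q(3) = 10, then p(10) = 6. Thus (p ∘ q)(3) = 6.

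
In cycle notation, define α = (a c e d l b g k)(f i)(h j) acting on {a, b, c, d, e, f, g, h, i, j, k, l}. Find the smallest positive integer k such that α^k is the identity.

The cycle type of α is (8, 2, 2).
The order is lcm(8, 2, 2) = 8.

8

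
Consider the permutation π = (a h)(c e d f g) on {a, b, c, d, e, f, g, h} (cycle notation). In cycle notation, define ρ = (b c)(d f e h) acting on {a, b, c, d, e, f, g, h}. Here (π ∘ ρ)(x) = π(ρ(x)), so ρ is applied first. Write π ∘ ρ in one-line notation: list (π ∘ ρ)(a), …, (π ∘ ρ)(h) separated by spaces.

Chase each element through ρ then π: a → a → h; b → c → e; c → b → b; d → f → g; e → h → a; f → e → d; g → g → c; h → d → f.
Collecting the images, π ∘ ρ = [h e b g a d c f].

h e b g a d c f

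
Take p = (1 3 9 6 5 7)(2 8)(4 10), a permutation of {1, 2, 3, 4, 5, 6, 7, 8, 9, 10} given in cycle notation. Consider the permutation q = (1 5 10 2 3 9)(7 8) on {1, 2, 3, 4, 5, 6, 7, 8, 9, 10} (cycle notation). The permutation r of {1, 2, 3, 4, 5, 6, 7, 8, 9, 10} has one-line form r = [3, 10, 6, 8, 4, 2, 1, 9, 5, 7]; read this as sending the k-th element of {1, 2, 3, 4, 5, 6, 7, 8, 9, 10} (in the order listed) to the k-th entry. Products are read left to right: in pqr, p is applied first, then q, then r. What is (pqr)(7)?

4

(pqr)(7) = r(q(p(7))). p(7) = 1, then q(1) = 5, then r(5) = 4, so the result is 4.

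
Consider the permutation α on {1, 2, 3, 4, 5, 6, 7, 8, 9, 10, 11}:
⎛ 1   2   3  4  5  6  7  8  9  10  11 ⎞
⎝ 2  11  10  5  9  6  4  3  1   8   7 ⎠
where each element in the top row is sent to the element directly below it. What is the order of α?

21

Decomposing into disjoint cycles gives cycle lengths 7, 3, 1.
Since disjoint cycles commute, ord(α) = lcm(7, 3) = 21.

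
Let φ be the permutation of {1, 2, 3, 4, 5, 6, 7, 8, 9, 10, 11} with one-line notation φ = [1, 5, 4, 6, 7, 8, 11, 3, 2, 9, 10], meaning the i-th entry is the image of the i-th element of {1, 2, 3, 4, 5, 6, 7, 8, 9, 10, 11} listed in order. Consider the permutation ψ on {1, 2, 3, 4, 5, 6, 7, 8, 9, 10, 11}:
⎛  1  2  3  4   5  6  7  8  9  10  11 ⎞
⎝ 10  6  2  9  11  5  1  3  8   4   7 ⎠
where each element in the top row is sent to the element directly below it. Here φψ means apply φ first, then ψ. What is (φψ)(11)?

(φψ)(11) = ψ(φ(11)). φ(11) = 10, then ψ(10) = 4. So (φψ)(11) = 4.

4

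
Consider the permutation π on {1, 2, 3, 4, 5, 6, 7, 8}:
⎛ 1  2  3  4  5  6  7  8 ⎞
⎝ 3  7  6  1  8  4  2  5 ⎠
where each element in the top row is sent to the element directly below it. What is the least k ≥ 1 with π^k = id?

Decomposing into disjoint cycles gives cycle lengths 4, 2, 2.
The order of π is the least common multiple of its cycle lengths: lcm(4, 2, 2) = 4.

4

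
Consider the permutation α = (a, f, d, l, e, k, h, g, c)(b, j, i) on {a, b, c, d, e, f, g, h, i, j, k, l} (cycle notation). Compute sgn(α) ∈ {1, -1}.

1

The cycle lengths are 9, 3.
A cycle of length ℓ contributes ℓ−1 transpositions, so α is a product of 8 + 2 = 10 transpositions — even.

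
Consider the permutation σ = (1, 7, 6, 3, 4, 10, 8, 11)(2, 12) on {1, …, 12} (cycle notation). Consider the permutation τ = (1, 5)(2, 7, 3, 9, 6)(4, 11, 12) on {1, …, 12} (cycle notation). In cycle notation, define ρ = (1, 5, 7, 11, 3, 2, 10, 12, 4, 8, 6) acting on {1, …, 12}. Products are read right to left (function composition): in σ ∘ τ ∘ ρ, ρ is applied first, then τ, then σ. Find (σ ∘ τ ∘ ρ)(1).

7

Apply the permutations in order: ρ(1) = 5, then τ(5) = 1, then σ(1) = 7. So (σ ∘ τ ∘ ρ)(1) = 7.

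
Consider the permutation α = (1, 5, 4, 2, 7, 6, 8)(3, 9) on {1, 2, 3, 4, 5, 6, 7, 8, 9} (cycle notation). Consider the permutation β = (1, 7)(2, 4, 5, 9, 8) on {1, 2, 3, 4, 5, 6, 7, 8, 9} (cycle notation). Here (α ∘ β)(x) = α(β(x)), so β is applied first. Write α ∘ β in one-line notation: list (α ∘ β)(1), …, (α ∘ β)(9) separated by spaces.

(α ∘ β)(x) = α(β(x)). Computing each image: α(β(1)) = α(7) = 6, α(β(2)) = α(4) = 2, α(β(3)) = α(3) = 9, α(β(4)) = α(5) = 4, α(β(5)) = α(9) = 3, α(β(6)) = α(6) = 8, α(β(7)) = α(1) = 5, α(β(8)) = α(2) = 7, α(β(9)) = α(8) = 1.
Hence α ∘ β = [6 2 9 4 3 8 5 7 1].

6 2 9 4 3 8 5 7 1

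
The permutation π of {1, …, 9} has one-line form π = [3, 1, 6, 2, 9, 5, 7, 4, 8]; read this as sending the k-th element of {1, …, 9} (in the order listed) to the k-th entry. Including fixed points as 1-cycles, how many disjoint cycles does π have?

2

The cycle decomposition is (1 3 6 5 9 8 4 2)(7), which has 2 cycles (counting 1-cycles).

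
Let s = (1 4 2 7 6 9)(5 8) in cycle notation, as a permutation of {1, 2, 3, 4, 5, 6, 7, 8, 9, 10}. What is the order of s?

6

The disjoint cycles have lengths 6, 2, 1, 1.
The order of s is the least common multiple of its cycle lengths: lcm(6, 2) = 6.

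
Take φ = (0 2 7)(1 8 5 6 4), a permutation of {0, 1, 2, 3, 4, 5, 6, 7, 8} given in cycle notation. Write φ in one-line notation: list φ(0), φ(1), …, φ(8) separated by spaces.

Each element maps to the next entry in its cycle (wrapping to the front): 0→2, 1→8, 2→7, 3→3, 4→1, 5→6, 6→4, 7→0, 8→5.
So the one-line form is 2 8 7 3 1 6 4 0 5.

2 8 7 3 1 6 4 0 5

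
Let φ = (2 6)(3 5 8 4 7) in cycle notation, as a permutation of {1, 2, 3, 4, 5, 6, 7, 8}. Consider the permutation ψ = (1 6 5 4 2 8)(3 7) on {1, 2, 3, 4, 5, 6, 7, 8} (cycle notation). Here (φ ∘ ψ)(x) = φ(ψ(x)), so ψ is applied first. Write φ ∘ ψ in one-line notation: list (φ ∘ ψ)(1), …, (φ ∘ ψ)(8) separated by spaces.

2 4 3 6 7 8 5 1

(φ ∘ ψ)(x) = φ(ψ(x)). Computing each image: φ(ψ(1)) = φ(6) = 2, φ(ψ(2)) = φ(8) = 4, φ(ψ(3)) = φ(7) = 3, φ(ψ(4)) = φ(2) = 6, φ(ψ(5)) = φ(4) = 7, φ(ψ(6)) = φ(5) = 8, φ(ψ(7)) = φ(3) = 5, φ(ψ(8)) = φ(1) = 1.
Hence φ ∘ ψ = [2 4 3 6 7 8 5 1].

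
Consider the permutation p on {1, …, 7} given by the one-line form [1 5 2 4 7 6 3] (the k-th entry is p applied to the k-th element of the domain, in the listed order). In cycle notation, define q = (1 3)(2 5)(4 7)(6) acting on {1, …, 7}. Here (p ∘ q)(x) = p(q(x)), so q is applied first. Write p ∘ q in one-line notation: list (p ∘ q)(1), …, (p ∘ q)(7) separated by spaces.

2 7 1 3 5 6 4

For each element, apply q then p: 1 → 3 → 2; 2 → 5 → 7; 3 → 1 → 1; 4 → 7 → 3; 5 → 2 → 5; 6 → 6 → 6; 7 → 4 → 4.
Collecting the images, p ∘ q = [2 7 1 3 5 6 4].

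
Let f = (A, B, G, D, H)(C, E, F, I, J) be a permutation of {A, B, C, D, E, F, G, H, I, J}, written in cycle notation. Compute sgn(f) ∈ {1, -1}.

The cycle lengths are 5, 5.
A cycle of length ℓ contributes ℓ−1 transpositions, so f is a product of 4 + 4 = 8 transpositions — even.

1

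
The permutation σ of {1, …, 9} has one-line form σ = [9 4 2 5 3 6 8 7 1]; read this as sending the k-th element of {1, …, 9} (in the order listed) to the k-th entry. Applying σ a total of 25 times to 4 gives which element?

Tracing 4 → 5 → … returns to 4 after 4 steps, so 4 lies in a 4-cycle (2 4 5 3).
Powers repeat with period 4 on this cycle, and 25 mod 4 = 1, so σ^25(4) = σ^1(4).
Advancing 1 step from 4: 4 → 5.

5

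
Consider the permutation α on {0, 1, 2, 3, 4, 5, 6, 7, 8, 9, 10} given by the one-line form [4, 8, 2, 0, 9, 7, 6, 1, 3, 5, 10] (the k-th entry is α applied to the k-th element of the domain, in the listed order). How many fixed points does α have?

The fixed points (elements with α(x) = x) are {2, 6, 10}, so there are 3.

3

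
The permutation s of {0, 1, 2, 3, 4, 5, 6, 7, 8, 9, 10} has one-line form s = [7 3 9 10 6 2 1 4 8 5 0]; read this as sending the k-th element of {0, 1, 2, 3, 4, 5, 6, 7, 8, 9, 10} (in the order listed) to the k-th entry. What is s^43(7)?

Tracing 7 → 4 → … returns to 7 after 7 steps, so 7 lies in a 7-cycle (0 7 4 6 1 3 10).
On a 7-cycle, s^7 is the identity, so s^43 = s^1 there (43 ≡ 1 mod 7).
Advancing 1 step from 7: 7 → 4.

4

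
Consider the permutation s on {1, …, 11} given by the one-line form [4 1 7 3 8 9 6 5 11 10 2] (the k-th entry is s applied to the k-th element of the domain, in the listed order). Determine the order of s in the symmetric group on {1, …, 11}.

The disjoint-cycle form of s has cycle lengths 8, 2, 1.
The order of s is the least common multiple of its cycle lengths: lcm(8, 2) = 8.

8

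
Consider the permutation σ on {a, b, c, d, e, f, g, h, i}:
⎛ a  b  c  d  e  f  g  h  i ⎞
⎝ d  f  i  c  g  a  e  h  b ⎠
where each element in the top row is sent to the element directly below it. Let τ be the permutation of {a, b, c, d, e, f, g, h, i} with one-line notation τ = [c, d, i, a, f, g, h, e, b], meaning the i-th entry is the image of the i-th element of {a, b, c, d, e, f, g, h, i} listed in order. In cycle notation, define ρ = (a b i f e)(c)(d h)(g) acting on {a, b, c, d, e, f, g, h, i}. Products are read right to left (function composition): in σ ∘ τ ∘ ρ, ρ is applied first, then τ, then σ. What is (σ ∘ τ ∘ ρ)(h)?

d

(σ ∘ τ ∘ ρ)(h) = σ(τ(ρ(h))). ρ(h) = d, then τ(d) = a, then σ(a) = d, so the result is d.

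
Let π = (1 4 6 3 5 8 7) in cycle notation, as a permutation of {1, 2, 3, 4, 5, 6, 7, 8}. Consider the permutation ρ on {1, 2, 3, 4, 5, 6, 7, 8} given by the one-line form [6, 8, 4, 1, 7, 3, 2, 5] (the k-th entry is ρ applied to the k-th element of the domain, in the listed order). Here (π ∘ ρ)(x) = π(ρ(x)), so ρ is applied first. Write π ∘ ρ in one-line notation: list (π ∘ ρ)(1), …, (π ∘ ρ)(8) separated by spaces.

For each element, apply ρ then π: 1 → 6 → 3; 2 → 8 → 7; 3 → 4 → 6; 4 → 1 → 4; 5 → 7 → 1; 6 → 3 → 5; 7 → 2 → 2; 8 → 5 → 8.
So π ∘ ρ in one-line form is 3 7 6 4 1 5 2 8.

3 7 6 4 1 5 2 8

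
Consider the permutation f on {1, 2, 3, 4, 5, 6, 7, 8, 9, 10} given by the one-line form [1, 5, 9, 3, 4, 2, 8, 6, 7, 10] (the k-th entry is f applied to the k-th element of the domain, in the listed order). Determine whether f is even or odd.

In disjoint-cycle form the cycle lengths are 8, 1, 1.
A cycle of length ℓ contributes ℓ−1 transpositions, so f is a product of 7 transpositions — odd.

odd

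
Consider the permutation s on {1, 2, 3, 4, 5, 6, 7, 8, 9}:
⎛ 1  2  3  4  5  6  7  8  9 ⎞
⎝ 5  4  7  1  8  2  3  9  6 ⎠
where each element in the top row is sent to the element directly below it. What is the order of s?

14

Decomposing into disjoint cycles gives cycle lengths 7, 2.
Since disjoint cycles commute, ord(s) = lcm(7, 2) = 14.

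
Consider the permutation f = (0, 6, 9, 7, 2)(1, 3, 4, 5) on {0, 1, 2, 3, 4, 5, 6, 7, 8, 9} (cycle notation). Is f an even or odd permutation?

The cycle lengths are 5, 4, 1.
A cycle of length ℓ contributes ℓ−1 transpositions, so f is a product of 4 + 3 = 7 transpositions — odd.

odd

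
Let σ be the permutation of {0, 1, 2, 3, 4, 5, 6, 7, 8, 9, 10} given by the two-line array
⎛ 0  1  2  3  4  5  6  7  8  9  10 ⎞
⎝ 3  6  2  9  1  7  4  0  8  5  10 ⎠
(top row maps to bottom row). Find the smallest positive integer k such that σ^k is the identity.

15

Decomposing into disjoint cycles gives cycle lengths 5, 3, 1, 1, 1.
The order is lcm(5, 3) = 15.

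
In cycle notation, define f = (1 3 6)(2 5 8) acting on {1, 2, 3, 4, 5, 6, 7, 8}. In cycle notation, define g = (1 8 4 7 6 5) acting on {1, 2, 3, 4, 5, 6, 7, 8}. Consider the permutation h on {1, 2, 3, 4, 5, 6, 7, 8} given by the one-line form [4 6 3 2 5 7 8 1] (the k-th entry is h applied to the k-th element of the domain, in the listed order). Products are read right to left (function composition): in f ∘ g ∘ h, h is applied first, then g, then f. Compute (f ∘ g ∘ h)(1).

Chase 1: h(1) = 4; g(4) = 7; f(7) = 7. Hence (f ∘ g ∘ h)(1) = 7.

7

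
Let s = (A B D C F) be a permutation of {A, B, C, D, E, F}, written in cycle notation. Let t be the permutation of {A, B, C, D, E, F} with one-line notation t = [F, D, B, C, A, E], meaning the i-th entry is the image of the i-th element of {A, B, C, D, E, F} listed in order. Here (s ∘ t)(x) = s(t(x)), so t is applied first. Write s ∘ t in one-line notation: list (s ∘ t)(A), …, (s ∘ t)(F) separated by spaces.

For each element, apply t then s: A → F → A; B → D → C; C → B → D; D → C → F; E → A → B; F → E → E.
Collecting the images, s ∘ t = [A C D F B E].

A C D F B E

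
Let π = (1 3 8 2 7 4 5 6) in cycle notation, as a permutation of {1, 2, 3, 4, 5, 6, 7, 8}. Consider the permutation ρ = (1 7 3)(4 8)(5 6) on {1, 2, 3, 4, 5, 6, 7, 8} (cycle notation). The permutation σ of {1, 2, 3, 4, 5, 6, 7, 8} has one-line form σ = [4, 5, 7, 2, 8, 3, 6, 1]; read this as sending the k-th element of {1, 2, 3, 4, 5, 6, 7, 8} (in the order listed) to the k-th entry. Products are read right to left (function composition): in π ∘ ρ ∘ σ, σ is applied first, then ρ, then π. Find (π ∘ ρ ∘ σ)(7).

6

Apply the permutations in order: σ(7) = 6, then ρ(6) = 5, then π(5) = 6. So (π ∘ ρ ∘ σ)(7) = 6.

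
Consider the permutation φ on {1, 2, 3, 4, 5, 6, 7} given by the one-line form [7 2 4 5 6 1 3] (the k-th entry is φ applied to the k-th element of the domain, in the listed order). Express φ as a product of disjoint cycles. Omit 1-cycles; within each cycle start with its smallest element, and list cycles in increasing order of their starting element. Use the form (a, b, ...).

(1, 7, 3, 4, 5, 6)

From 1: 1 → 7 → 3 → 4 → 5 → 6 → 1, closing the cycle (1, 7, 3, 4, 5, 6).
Continuing from each remaining unvisited element yields (1, 7, 3, 4, 5, 6).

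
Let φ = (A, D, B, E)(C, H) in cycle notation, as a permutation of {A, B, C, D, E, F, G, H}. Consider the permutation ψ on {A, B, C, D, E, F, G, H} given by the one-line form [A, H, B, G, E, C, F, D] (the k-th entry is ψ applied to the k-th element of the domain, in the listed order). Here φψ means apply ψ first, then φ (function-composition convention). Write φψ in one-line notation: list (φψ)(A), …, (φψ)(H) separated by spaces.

Chase each element through ψ then φ: A → A → D; B → H → C; C → B → E; D → G → G; E → E → A; F → C → H; G → F → F; H → D → B.
So φψ in one-line form is D C E G A H F B.

D C E G A H F B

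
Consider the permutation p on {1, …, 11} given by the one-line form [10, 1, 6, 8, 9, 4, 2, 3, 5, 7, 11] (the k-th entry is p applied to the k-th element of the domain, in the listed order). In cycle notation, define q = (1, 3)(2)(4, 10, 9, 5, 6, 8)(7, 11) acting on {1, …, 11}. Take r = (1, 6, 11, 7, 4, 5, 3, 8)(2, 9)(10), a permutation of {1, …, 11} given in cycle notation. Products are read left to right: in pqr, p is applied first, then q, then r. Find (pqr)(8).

Chase 8: p(8) = 3; q(3) = 1; r(1) = 6. Hence (pqr)(8) = 6.

6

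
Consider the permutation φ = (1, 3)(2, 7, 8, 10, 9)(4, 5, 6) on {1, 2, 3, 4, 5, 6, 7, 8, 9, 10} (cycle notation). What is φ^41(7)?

8

7 lies in the 5-cycle (2, 7, 8, 10, 9).
Since the cycle has length 5, φ^41 acts on it the same as φ^1 (41 mod 5 = 1).
Advancing 1 step from 7: 7 → 8.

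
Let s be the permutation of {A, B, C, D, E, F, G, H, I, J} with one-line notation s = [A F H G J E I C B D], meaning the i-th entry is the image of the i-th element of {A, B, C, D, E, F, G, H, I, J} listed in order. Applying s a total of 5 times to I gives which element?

Tracing I → B → … returns to I after 7 steps, so I lies in a 7-cycle (B, F, E, J, D, G, I).
Advancing 5 steps from I: I → B → F → E → J → D.

D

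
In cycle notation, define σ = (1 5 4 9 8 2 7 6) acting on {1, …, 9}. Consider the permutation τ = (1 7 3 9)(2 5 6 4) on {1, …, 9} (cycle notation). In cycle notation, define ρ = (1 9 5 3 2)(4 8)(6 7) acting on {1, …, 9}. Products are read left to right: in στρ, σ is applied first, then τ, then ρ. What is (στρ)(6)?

(στρ)(6) = ρ(τ(σ(6))). σ(6) = 1, then τ(1) = 7, then ρ(7) = 6, so the result is 6.

6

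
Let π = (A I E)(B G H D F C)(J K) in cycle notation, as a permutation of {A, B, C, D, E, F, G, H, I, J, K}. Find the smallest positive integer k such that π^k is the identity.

6

The cycle type of π is (6, 3, 2).
The order is lcm(6, 3, 2) = 6.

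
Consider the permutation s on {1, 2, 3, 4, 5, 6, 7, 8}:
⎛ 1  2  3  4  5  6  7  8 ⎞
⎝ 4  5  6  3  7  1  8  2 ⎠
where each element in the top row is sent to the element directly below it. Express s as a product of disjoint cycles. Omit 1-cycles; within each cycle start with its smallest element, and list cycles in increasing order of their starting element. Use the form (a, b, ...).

(1, 4, 3, 6)(2, 5, 7, 8)

From 1: 1 → 4 → 3 → 6 → 1, closing the cycle (1, 4, 3, 6).
Continuing from each remaining unvisited element yields (1, 4, 3, 6)(2, 5, 7, 8).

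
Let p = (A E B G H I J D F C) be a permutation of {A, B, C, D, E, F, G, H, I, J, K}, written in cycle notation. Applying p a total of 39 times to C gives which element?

C lies in the 10-cycle (A E B G H I J D F C).
On a 10-cycle, p^10 is the identity, so p^39 = p^9 there (39 ≡ 9 mod 10).
Stepping 9 places around the cycle: C → A → E → B → G → H → I → J → D → F.

F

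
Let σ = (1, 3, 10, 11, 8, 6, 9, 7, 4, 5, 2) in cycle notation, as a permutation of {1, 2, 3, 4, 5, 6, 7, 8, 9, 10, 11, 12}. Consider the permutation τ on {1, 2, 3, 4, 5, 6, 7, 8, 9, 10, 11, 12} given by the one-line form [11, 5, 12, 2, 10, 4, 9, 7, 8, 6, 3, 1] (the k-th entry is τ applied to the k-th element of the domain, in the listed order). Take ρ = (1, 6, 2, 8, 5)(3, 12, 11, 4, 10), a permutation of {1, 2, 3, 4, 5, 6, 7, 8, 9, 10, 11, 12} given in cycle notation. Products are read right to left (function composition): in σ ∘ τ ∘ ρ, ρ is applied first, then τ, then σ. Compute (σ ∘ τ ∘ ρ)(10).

12

(σ ∘ τ ∘ ρ)(10) = σ(τ(ρ(10))). ρ(10) = 3, then τ(3) = 12, then σ(12) = 12, so the result is 12.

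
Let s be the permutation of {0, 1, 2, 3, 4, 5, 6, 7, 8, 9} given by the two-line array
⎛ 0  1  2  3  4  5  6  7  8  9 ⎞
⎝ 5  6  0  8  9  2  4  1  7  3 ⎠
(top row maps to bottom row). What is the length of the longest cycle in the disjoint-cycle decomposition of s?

7

Decomposing into disjoint cycles gives (0, 5, 2)(1, 6, 4, 9, 3, 8, 7); the longest has length 7.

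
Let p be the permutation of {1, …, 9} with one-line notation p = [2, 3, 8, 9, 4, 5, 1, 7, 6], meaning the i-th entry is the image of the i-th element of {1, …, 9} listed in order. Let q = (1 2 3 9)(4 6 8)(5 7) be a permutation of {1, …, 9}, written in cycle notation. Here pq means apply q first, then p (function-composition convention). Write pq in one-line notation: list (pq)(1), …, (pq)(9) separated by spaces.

(pq)(x) = p(q(x)). Computing each image: p(q(1)) = p(2) = 3, p(q(2)) = p(3) = 8, p(q(3)) = p(9) = 6, p(q(4)) = p(6) = 5, p(q(5)) = p(7) = 1, p(q(6)) = p(8) = 7, p(q(7)) = p(5) = 4, p(q(8)) = p(4) = 9, p(q(9)) = p(1) = 2.
Hence pq = [3 8 6 5 1 7 4 9 2].

3 8 6 5 1 7 4 9 2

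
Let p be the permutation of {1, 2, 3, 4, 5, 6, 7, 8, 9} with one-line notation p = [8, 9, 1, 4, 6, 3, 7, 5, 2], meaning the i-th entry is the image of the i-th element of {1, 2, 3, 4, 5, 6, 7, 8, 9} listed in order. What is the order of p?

Decomposing into disjoint cycles gives cycle lengths 5, 2, 1, 1.
The order is lcm(5, 2) = 10.

10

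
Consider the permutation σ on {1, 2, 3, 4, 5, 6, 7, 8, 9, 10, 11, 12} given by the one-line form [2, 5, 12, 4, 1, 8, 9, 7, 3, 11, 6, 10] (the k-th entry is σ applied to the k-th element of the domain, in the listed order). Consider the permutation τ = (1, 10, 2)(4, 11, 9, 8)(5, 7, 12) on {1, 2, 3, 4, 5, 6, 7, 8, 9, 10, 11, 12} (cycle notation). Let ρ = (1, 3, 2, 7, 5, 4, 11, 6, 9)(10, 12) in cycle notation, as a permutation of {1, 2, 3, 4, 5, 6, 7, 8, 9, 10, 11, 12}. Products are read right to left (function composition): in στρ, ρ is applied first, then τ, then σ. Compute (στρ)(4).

(στρ)(4) = σ(τ(ρ(4))). ρ(4) = 11, then τ(11) = 9, then σ(9) = 3, so the result is 3.

3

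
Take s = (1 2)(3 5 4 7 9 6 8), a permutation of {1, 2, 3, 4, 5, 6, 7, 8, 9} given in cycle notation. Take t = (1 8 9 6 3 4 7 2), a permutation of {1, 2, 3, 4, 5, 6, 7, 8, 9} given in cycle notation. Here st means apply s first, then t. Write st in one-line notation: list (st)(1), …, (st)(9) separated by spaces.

1 8 5 2 7 9 6 4 3

(st)(x) = t(s(x)). Computing each image: t(s(1)) = t(2) = 1, t(s(2)) = t(1) = 8, t(s(3)) = t(5) = 5, t(s(4)) = t(7) = 2, t(s(5)) = t(4) = 7, t(s(6)) = t(8) = 9, t(s(7)) = t(9) = 6, t(s(8)) = t(3) = 4, t(s(9)) = t(6) = 3.
Hence st = [1 8 5 2 7 9 6 4 3].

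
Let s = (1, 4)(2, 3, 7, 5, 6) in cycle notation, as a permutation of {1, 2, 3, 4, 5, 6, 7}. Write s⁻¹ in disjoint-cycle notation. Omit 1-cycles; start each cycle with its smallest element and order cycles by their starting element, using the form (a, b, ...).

(1, 4)(2, 6, 5, 7, 3)

If s sends a → b within a cycle, s⁻¹ sends b → a; equivalently, reverse each cycle.
After reversing and putting each cycle's least element first, s⁻¹ = (1, 4)(2, 6, 5, 7, 3).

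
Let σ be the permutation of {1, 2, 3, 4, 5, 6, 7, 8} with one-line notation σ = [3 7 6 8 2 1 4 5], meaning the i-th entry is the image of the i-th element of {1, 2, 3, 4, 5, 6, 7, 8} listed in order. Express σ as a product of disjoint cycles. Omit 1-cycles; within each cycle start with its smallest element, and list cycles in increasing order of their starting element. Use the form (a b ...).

(1 3 6)(2 7 4 8 5)

Start at 1 and follow images: 1 → 3 → 6 → 1, giving the cycle (1 3 6).
Continuing from each remaining unvisited element yields (1 3 6)(2 7 4 8 5).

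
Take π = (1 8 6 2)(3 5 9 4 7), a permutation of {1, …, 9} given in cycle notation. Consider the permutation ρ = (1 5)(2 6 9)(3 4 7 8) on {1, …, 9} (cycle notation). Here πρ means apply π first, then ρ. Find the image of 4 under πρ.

8

(πρ)(4) = ρ(π(4)). π(4) = 7, then ρ(7) = 8. So (πρ)(4) = 8.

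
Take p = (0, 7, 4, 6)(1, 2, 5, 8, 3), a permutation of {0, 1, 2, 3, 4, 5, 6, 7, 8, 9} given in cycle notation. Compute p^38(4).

0

4 lies in the 4-cycle (0, 7, 4, 6).
Powers repeat with period 4 on this cycle, and 38 mod 4 = 2, so p^38(4) = p^2(4).
Advancing 2 steps from 4: 4 → 6 → 0.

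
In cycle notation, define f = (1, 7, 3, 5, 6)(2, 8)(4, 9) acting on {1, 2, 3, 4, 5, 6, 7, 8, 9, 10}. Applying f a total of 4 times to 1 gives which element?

1 lies in the 5-cycle (1, 7, 3, 5, 6).
Advancing 4 steps from 1: 1 → 7 → 3 → 5 → 6.

6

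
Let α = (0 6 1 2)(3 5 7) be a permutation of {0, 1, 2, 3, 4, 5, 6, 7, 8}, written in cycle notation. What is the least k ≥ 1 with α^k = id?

The cycle type of α is (4, 3, 1, 1).
The order of α is the least common multiple of its cycle lengths: lcm(4, 3) = 12.

12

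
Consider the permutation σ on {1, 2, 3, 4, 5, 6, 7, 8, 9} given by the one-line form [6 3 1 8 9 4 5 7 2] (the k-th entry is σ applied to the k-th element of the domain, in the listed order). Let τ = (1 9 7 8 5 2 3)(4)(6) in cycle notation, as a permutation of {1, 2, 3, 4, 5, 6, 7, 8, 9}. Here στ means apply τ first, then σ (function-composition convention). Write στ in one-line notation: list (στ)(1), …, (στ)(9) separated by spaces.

2 1 6 8 3 4 7 9 5

For each element, apply τ then σ: 1 → 9 → 2; 2 → 3 → 1; 3 → 1 → 6; 4 → 4 → 8; 5 → 2 → 3; 6 → 6 → 4; 7 → 8 → 7; 8 → 5 → 9; 9 → 7 → 5.
So στ in one-line form is 2 1 6 8 3 4 7 9 5.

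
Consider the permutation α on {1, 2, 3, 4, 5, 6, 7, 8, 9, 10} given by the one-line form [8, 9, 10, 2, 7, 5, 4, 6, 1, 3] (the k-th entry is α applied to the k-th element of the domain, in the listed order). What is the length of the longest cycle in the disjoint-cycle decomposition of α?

8

Decomposing into disjoint cycles gives (1 8 6 5 7 4 2 9)(3 10); the longest has length 8.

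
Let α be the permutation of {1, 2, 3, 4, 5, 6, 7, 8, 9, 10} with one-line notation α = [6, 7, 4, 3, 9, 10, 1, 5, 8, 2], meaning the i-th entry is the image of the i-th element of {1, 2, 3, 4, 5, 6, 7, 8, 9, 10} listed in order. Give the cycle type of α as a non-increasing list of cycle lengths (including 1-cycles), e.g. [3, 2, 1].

[5, 3, 2]

The disjoint cycles are (1 6 10 2 7)(3 4)(5 9 8), with lengths 5, 3, 2 in non-increasing order.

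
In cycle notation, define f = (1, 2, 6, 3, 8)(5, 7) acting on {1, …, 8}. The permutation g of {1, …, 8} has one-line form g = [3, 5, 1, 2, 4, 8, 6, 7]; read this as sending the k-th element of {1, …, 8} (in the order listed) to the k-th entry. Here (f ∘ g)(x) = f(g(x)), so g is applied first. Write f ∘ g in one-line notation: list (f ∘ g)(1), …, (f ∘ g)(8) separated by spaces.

8 7 2 6 4 1 3 5

Chase each element through g then f: 1 → 3 → 8; 2 → 5 → 7; 3 → 1 → 2; 4 → 2 → 6; 5 → 4 → 4; 6 → 8 → 1; 7 → 6 → 3; 8 → 7 → 5.
Collecting the images, f ∘ g = [8 7 2 6 4 1 3 5].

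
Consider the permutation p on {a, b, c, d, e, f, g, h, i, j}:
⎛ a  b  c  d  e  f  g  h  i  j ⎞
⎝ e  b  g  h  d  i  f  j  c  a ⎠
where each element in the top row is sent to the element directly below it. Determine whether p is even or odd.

odd

In disjoint-cycle form the cycle lengths are 5, 4, 1.
A cycle of length ℓ contributes ℓ−1 transpositions, so p is a product of 4 + 3 = 7 transpositions — odd.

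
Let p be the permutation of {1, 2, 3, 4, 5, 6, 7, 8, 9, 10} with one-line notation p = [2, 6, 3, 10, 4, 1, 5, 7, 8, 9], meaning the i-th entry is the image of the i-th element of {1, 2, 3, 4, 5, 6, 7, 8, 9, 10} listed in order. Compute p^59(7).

8

Tracing 7 → 5 → … returns to 7 after 6 steps, so 7 lies in a 6-cycle (4, 10, 9, 8, 7, 5).
Powers repeat with period 6 on this cycle, and 59 mod 6 = 5, so p^59(7) = p^5(7).
Advancing 5 steps from 7: 7 → 5 → 4 → 10 → 9 → 8.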